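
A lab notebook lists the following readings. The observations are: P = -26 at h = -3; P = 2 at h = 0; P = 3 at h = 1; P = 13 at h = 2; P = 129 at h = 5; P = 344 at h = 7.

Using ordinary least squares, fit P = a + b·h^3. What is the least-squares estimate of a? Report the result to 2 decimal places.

With design matrix X, XᵀX = [[6, 450]; [450, 134068]] and XᵀP = [465, 134926]ᵀ.
det = 6·134068 − 450² = 601908.
a = (465·134068 − 450·134926)/601908 = 135410/50159; b = (6·134926 − 450·465)/601908 = 100051/100318.

a = 2.70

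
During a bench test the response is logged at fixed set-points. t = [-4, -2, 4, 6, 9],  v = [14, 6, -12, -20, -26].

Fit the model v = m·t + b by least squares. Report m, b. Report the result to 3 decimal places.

XᵀX·[m, b]ᵀ = Xᵀv reads: 153·m + 13·b = -470;  13·m + 5·b = -38.
Determinant 153·5 − 13² = 596.
m = ((-470)·5 − 13·(-38))/596 = -464/149; b = (153·(-38) − 13·(-470))/596 = 74/149.

m = -3.114, b = 0.497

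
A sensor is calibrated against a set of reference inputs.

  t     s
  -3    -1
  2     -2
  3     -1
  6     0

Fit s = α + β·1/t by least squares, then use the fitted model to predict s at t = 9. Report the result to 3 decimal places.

AᵀA·[α, β]ᵀ = Aᵀs reads: 4·α + (2/3)·β = -4;  (2/3)·α + (1/2)·β = -1.
Eliminating β: (1/2)·(row 1) − (2/3)·(row 2) gives (14/9)·α = (1/2)·(-4) − (2/3)·(-1) = -4/3, so α = -6/7.
Then β = ((-1) − (2/3)·(-6/7))/(1/2) = -6/7.
At t = 9: ŝ = (-6/7)·(1) + (-6/7)·(1/9) = -20/21.

ŝ = -0.952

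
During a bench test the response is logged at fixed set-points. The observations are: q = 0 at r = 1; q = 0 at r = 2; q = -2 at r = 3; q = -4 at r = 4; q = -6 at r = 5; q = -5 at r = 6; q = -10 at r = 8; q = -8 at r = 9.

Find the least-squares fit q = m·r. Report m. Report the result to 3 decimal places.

m = -0.992

The normal system AᵀA·[m]ᵀ = Aᵀq is [[236]]·[m]ᵀ = [-234]ᵀ.
Hence m = -234 / 236 ≈ -0.991525.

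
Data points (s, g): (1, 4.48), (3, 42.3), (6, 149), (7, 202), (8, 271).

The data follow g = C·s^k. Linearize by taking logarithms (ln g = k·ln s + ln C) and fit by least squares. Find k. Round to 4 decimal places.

Linearized form: ln g = k·ln s + ln C. From the 5 transformed points,
AᵀA = [[12.5280, 6.9157]; [6.9157, 5]], rhs = [35.0586, 21.1587]ᵀ  (here Σln s = 6.9157, Σ(ln s)² = 12.5280, Σln g = 21.1587, Σln s·ln g = 35.0586).
Solving (det = 14.8127): k = 1.95542, ln C = 1.52712.

k = 1.9554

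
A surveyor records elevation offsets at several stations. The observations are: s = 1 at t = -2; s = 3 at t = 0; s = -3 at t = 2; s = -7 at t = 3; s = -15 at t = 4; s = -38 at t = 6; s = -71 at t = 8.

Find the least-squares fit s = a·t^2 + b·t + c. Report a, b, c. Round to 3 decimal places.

a = -1.097, b = -0.492, c = 3.739

The normal system MᵀM·[a, b, c]ᵀ = Mᵀs is [[5761, 819, 133]; [819, 133, 21]; [133, 21, 7]]·[a, b, c]ᵀ = [-6223, -885, -130]ᵀ.
Inverting the 3×3 Gram matrix, [a, b, c]ᵀ = [-261/238, -117/238, 445/119]ᵀ.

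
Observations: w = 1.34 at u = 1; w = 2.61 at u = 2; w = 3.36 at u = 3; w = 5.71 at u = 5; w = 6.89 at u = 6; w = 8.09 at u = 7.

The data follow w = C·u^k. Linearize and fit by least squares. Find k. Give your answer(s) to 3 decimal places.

With ln wᵢ as the transformed response and ln uᵢ as the regressor:
Over the data: Σln u = 7.1389, Σ(ln u)² = 11.2747, Σln w = 8.2269, Σln u·ln w = 12.3268.
Normal system: [[11.2747, 7.1389]; [7.1389, 6]]·[k, ln C]ᵀ = [12.3268, 8.2269]ᵀ.
Δ = 11.2747·6 − (7.1389)² = 16.6845; k = (12.3268·6 − 7.1389·8.2269)/16.6845 = 0.91284, ln C = (11.2747·8.2269 − 7.1389·12.3268)/16.6845 = 0.28504.

k = 0.913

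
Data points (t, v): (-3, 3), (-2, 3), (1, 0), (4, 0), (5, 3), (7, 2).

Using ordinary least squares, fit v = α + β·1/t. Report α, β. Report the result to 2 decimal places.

Normal-equation sums: Σ1 = 6, Σ1/t = 319/420, Σ1/t·1/t = 261781/176400.
And Σv = 11, Σ1/t·v = -113/70.
Normal equations: [[6, 319/420]; [319/420, 261781/176400]]·[α, β]ᵀ = [11, -113/70]ᵀ.
det = 6·(261781/176400) − (319/420)² = 58757/7056.
α = (11·(261781/176400) − (319/420)·(-113/70))/(58757/7056) = 3095873/1468925; β = (6·(-113/70) − (319/420)·11)/(58757/7056) = -636468/293785.

α = 2.11, β = -2.17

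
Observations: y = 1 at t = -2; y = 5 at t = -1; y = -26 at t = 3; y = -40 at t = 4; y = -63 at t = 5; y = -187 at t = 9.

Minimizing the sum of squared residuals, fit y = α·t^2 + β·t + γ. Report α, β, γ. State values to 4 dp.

α = -1.9913, β = -3.1899, γ = 3.0401

Normal-equation sums: Σt^2·t^2 = 7540, Σt^2·t = 936, Σt^2 = 136, Σt·t = 136, Σt = 18, Σ1 = 6.
Moment sums: Σt^2·y = -17587, Σt·y = -2243, Σy = -310.
Solving the 3×3 system (Gaussian elimination) gives α = -259025/130076, β = -207467/65038, γ = 197721/65038.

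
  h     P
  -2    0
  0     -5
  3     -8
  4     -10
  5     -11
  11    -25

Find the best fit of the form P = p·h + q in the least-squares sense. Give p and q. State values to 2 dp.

Compute the Gram sums: Σh·h = 175, Σh = 21, Σ1 = 6.
Right-hand side: Σh·P = -394, ΣP = -59.
Determinant 175·6 − 21² = 609.
p = ((-394)·6 − 21·(-59))/609 = -375/203; q = (175·(-59) − 21·(-394))/609 = -293/87.

p = -1.85, q = -3.37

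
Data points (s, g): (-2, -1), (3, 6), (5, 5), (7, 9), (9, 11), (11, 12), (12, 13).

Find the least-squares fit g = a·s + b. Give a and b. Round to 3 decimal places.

Compute the Gram sums: Σs·s = 433, Σs = 45, Σ1 = 7.
Right-hand side: Σs·g = 495, Σg = 55.
Normal equations: [[433, 45]; [45, 7]]·[a, b]ᵀ = [495, 55]ᵀ.
det = 433·7 − 45² = 1006.
a = (495·7 − 45·55)/1006 = 495/503; b = (433·55 − 45·495)/1006 = 770/503.

a = 0.984, b = 1.531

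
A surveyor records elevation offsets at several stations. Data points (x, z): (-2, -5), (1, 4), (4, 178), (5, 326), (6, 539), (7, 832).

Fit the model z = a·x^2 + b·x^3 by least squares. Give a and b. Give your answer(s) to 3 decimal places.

a = 3.113, b = 1.981

Entries of AᵀA: Σx^2·x^2 = 4595, Σx^2·x^3 = 28701, Σx^3·x^3 = 184091.
Moment sums: Σx^2·z = 71154, Σx^3·z = 453986.
Normal equations: [[4595, 28701]; [28701, 184091]]·[a, b]ᵀ = [71154, 453986]ᵀ.
Determinant 4595·184091 − 28701² = 22150744.
a = (71154·184091 − 28701·453986)/22150744 = 17239707/5537686; b = (4595·453986 − 28701·71154)/22150744 = 10968679/5537686.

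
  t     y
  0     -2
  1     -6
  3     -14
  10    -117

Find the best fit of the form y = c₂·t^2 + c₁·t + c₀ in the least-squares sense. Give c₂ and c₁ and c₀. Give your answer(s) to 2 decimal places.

AᵀA·[c₂, c₁, c₀]ᵀ = Aᵀy reads: 10082·c₂ + 1028·c₁ + 110·c₀ = -11832;  1028·c₂ + 110·c₁ + 14·c₀ = -1218;  110·c₂ + 14·c₁ + 4·c₀ = -139.
Row-reducing yields c₂ = -2025/1892, c₁ = -1343/1892, c₀ = -5359/1892.

c₂ = -1.07, c₁ = -0.71, c₀ = -2.83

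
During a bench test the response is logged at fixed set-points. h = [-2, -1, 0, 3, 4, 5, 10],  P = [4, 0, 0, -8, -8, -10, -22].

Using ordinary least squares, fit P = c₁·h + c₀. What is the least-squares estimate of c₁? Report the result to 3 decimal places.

The normal equations are: 155·c₁ + 19·c₀ = -334;  19·c₁ + 7·c₀ = -44.
(Σh·h = 155, Σh = 19, Σ1 = 7, Σh·P = -334, ΣP = -44.)
Δ = 155·7 − 19² = 724.
c₁ = ((-334)·7 − 19·(-44))/724 = -751/362; c₀ = (155·(-44) − 19·(-334))/724 = -237/362.

c₁ = -2.075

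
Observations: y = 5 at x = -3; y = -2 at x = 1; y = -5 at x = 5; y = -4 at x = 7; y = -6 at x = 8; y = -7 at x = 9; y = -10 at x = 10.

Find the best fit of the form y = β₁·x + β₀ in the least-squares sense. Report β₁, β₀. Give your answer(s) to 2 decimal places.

With design matrix M, MᵀM = [[329, 37]; [37, 7]] and Mᵀy = [-281, -29]ᵀ.
Eliminating β₀: 7·(row 1) − 37·(row 2) gives 934·β₁ = 7·(-281) − 37·(-29) = -894, so β₁ = -447/467.
Then β₀ = ((-29) − 37·(-447/467))/7 = 428/467.

β₁ = -0.96, β₀ = 0.92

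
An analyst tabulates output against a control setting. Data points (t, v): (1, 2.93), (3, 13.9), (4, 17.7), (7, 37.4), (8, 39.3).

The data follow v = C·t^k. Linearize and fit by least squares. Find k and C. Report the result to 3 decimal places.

Taking logs, ln v = k·ln t + ln C, so regress ln v on ln t.
Σln t = 6.5103, Σ(ln t)² = 11.2394, Σln v = 13.8734, Σln t·ln v = 21.5566.
Equations: 11.2394·k + 6.5103·ln C = 21.5566;  6.5103·k + 5·ln C = 13.8734.
Slope k = (n·Σln t·ln v − Σln t·Σln v)/(n·Σ(ln t)² − (Σln t)²) = (5·21.5566 − 6.5103·13.8734)/13.8136 = 1.26425; ln C = (Σln v − k·Σln t)/n = 1.12855, so C = exp(1.12855) = 3.09118.

k = 1.264, C = 3.091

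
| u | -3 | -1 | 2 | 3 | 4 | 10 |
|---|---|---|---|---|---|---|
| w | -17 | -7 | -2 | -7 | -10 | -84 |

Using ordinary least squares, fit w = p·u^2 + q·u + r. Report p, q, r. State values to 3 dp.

p = -1.008, q = 1.970, r = -2.735

The normal equations are: 10435·p + 1071·q + 139·r = -8791;  1071·p + 139·q + 15·r = -847;  139·p + 15·q + 6·r = -127.
(Σu^2·u^2 = 10435, Σu^2·u = 1071, Σu^2 = 139, Σu·u = 139, Σu = 15, Σ1 = 6, Σu^2·w = -8791, Σu·w = -847, Σw = -127.)
Row-reducing yields p = -63169/62656, q = 123413/62656, r = -1947/712.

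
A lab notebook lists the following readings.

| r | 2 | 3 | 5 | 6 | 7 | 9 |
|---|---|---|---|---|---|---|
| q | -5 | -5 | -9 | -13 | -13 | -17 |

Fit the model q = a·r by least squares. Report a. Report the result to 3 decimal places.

a = -1.922

With design matrix A, AᵀA = [[204]] and Aᵀq = [-392]ᵀ.
Hence a = -392 / 204 ≈ -1.92157.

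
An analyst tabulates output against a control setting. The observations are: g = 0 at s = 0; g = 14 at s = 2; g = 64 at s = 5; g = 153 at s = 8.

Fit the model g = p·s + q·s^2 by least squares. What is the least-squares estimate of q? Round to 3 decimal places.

q = 2.069

Normal-equation sums: Σs·s = 93, Σs·s^2 = 645, Σs^2·s^2 = 4737.
And Σs·g = 1572, Σs^2·g = 11448.
XᵀX·[p, q]ᵀ = Xᵀg becomes [[93, 645]; [645, 4737]]·[p, q]ᵀ = [1572, 11448]ᵀ.
Eliminating q: 4737·(row 1) − 645·(row 2) gives 24516·p = 4737·1572 − 645·11448 = 62604, so p = 1739/681.
Then q = (11448 − 645·(1739/681))/4737 = 1409/681.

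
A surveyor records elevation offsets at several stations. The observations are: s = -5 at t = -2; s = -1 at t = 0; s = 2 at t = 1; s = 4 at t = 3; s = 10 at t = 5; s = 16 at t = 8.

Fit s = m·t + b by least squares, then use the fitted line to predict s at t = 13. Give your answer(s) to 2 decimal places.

ŝ = 26.30

The normal system AᵀA·[m, b]ᵀ = Aᵀs is [[103, 15]; [15, 6]]·[m, b]ᵀ = [202, 26]ᵀ.
Eliminating b: 6·(row 1) − 15·(row 2) gives 393·m = 6·202 − 15·26 = 822, so m = 274/131.
Then b = (26 − 15·(274/131))/6 = -352/393.
At t = 13: ŝ = (274/131)·(13) + (-352/393)·(1) = 10334/393.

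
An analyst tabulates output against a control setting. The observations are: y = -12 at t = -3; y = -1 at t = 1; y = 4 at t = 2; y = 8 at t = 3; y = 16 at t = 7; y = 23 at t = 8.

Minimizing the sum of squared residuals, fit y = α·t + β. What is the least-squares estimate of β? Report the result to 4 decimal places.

With design matrix X, XᵀX = [[136, 18]; [18, 6]] and Xᵀy = [363, 38]ᵀ.
Eliminating β: 6·(row 1) − 18·(row 2) gives 492·α = 6·363 − 18·38 = 1494, so α = 249/82.
Then β = (38 − 18·(249/82))/6 = -683/246.

β = -2.7764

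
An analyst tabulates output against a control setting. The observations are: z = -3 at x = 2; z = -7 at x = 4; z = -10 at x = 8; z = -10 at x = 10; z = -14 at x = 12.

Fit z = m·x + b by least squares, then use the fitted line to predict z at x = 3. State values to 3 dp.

Sums needed: Σx·x = 328, Σx = 36, Σ1 = 5.
Moment sums: Σx·z = -382, Σz = -44.
Determinant 328·5 − 36² = 344.
m = ((-382)·5 − 36·(-44))/344 = -163/172; b = (328·(-44) − 36·(-382))/344 = -85/43.
At x = 3: ẑ = (-163/172)·(3) + (-85/43)·(1) = -829/172.

ẑ = -4.820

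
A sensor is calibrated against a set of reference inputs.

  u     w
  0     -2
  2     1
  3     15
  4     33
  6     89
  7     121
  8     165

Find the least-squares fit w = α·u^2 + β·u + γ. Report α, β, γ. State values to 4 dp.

Normal-equation sums: Σu^2·u^2 = 8146, Σu^2·u = 1170, Σu^2 = 178, Σu·u = 178, Σu = 30, Σ1 = 7.
Right-hand side: Σu^2·w = 20360, Σu·w = 2880, Σw = 422.
So XᵀX·[α, β, γ]ᵀ = Xᵀw: [[8146, 1170, 178]; [1170, 178, 30]; [178, 30, 7]]·[α, β, γ]ᵀ = [20360, 2880, 422]ᵀ.
Row-reducing yields α = 2897/959, β = -3075/959, γ = -382/137.

α = 3.0209, β = -3.2065, γ = -2.7883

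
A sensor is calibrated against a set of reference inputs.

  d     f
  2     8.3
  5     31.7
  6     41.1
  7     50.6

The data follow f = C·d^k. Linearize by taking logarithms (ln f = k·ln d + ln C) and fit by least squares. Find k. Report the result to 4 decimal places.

Linearized form: ln f = k·ln d + ln C. From the 4 transformed points,
AᵀA = [[10.0677, 6.0403]; [6.0403, 4]], rhs = [21.3235, 13.2125]ᵀ  (here Σln d = 6.0403, Σ(ln d)² = 10.0677, Σln f = 13.2125, Σln d·ln f = 21.3235).
Solving (det = 3.7862): k = 1.44916, ln C = 1.11481.

k = 1.4492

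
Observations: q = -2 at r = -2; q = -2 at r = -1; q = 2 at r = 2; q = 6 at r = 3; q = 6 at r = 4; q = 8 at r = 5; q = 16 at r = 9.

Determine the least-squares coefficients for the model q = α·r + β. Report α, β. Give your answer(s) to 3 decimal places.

α = 1.676, β = 0.069

MᵀM·[α, β]ᵀ = Mᵀq reads: 140·α + 20·β = 236;  20·α + 7·β = 34.
(Σr·r = 140, Σr = 20, Σ1 = 7, Σr·q = 236, Σq = 34.)
Eliminating β: 7·(row 1) − 20·(row 2) gives 580·α = 7·236 − 20·34 = 972, so α = 243/145.
Then β = (34 − 20·(243/145))/7 = 2/29.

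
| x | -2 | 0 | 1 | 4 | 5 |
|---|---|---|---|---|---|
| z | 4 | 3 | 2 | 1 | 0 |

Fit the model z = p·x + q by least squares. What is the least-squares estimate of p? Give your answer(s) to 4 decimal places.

Sums needed: Σx·x = 46, Σx = 8, Σ1 = 5.
And Σx·z = -2, Σz = 10.
Determinant 46·5 − 8² = 166.
p = ((-2)·5 − 8·10)/166 = -45/83; q = (46·10 − 8·(-2))/166 = 238/83.

p = -0.5422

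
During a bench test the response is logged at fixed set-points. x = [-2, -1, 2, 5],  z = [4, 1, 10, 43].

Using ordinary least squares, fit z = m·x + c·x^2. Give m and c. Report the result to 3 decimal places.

The normal system AᵀA·[m, c]ᵀ = Aᵀz is [[34, 124]; [124, 658]]·[m, c]ᵀ = [226, 1132]ᵀ.
det = 34·658 − 124² = 6996.
m = (226·658 − 124·1132)/6996 = 695/583; c = (34·1132 − 124·226)/6996 = 872/583.

m = 1.192, c = 1.496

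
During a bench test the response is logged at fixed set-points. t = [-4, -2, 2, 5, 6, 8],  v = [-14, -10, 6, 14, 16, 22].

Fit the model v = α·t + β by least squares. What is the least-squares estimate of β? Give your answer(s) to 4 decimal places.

From the data, Σt·t = 149, Σt = 15, Σ1 = 6.
Moment sums: Σt·v = 430, Σv = 34.
MᵀM·[α, β]ᵀ = Mᵀv becomes [[149, 15]; [15, 6]]·[α, β]ᵀ = [430, 34]ᵀ.
det = 149·6 − 15² = 669.
α = (430·6 − 15·34)/669 = 690/223; β = (149·34 − 15·430)/669 = -1384/669.

β = -2.0688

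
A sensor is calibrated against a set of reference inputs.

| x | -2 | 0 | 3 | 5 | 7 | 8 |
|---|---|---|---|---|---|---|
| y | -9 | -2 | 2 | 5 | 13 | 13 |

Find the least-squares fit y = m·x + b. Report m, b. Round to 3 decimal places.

m = 2.155, b = -3.875

Sums needed: Σx·x = 151, Σx = 21, Σ1 = 6.
And Σx·y = 244, Σy = 22.
Δ = 151·6 − 21² = 465.
m = (244·6 − 21·22)/465 = 334/155; b = (151·22 − 21·244)/465 = -1802/465.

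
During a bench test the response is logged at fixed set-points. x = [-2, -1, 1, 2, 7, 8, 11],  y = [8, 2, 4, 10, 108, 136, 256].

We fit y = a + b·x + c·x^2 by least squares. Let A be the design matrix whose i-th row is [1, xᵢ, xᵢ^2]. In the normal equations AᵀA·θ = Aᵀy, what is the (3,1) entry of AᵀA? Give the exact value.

Row 3 ↔ basis x^2, column 1 ↔ basis 1, so (AᵀA)_{3,1} = Σᵢ x^2 = (4)·(1) + (1)·(1) + (1)·(1) + (4)·(1) + (49)·(1) + (64)·(1) + (121)·(1) = 244.

244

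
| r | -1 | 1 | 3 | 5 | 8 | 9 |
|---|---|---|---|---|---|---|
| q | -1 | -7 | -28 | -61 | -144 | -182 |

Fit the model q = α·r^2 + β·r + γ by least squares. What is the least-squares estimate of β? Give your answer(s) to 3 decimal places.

With design matrix X, XᵀX = [[11365, 1393, 181]; [1393, 181, 25]; [181, 25, 6]] and Xᵀq = [-25743, -3185, -423]ᵀ.
Row-reducing yields α = -53249/27348, β = -63583/27348, γ = -110/53.

β = -2.325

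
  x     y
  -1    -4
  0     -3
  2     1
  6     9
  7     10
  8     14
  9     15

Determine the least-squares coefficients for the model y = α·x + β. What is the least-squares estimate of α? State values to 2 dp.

α = 1.95

From the data, Σx·x = 235, Σx = 31, Σ1 = 7.
For Mᵀy: Σx·y = 377, Σy = 42.
Determinant 235·7 − 31² = 684.
α = (377·7 − 31·42)/684 = 1337/684; β = (235·42 − 31·377)/684 = -1817/684.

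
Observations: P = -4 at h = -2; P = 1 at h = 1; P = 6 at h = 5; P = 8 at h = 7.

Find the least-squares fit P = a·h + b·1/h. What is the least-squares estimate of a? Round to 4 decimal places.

Setting ∂/∂a … = 0 gives: 79·a + 4·b = 95;  4·a + (6421/4900)·b = 187/35.
(Σh·h = 79, Σh·1/h = 4, Σ1/h·1/h = 6421/4900, Σh·P = 95, Σ1/h·P = 187/35.)
Eliminating b: (6421/4900)·(row 1) − 4·(row 2) gives (428859/4900)·a = (6421/4900)·95 − 4·(187/35) = 20211/196, so a = 168425/142953.
Then b = ((187/35) − 4·(168425/142953))/(6421/4900) = 68740/142953.

a = 1.1782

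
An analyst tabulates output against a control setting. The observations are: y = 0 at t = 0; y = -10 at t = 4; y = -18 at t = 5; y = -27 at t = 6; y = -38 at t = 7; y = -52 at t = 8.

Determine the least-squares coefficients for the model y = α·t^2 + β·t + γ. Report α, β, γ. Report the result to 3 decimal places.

Setting ∂/∂α … = 0 gives: 8674·α + 1260·β + 190·γ = -6772;  1260·α + 190·β + 30·γ = -974;  190·α + 30·β + 6·γ = -145.
(Σt^2·t^2 = 8674, Σt^2·t = 1260, Σt^2 = 190, Σt·t = 190, Σt = 30, Σ1 = 6, Σt^2·y = -6772, Σt·y = -974, Σy = -145.)
Row-reducing yields α = -3007/3058, β = 21341/15290, γ = -21/3058.

α = -0.983, β = 1.396, γ = -0.007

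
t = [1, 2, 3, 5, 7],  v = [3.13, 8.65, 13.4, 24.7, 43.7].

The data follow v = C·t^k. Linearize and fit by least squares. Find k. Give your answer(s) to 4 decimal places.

k = 1.3155

Let Y = ln v. Fitting Y = k·ln t + ln C by least squares:
XᵀX = [[8.0643, 5.3471]; [5.3471, 5]], rhs = [16.8582, 12.8780]ᵀ  (here Σln t = 5.3471, Σ(ln t)² = 8.0643, Σln v = 12.8780, Σln t·ln v = 16.8582).
Slope k = (n·Σln t·ln v − Σln t·Σln v)/(n·Σ(ln t)² − (Σln t)²) = (5·16.8582 − 5.3471·12.8780)/11.7297 = 1.31555; ln C = (Σln v − k·Σln t)/n = 1.16872.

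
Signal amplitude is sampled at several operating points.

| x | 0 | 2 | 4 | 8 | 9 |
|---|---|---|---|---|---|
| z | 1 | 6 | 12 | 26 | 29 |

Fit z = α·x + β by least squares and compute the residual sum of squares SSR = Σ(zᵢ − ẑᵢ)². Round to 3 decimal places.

Normal-equation sums: Σx·x = 165, Σx = 23, Σ1 = 5.
And Σx·z = 529, Σz = 74.
AᵀA·[α, β]ᵀ = Aᵀz becomes [[165, 23]; [23, 5]]·[α, β]ᵀ = [529, 74]ᵀ.
Determinant 165·5 − 23² = 296.
α = (529·5 − 23·74)/296 = 943/296; β = (165·74 − 23·529)/296 = 43/296.
Residuals: 253/296, -153/296, -263/296, 109/296, 27/148; SSR = 579/296.

SSR = 1.956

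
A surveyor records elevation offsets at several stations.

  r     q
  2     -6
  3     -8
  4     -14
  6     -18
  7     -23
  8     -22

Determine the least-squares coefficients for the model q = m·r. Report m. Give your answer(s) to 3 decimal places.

With design matrix A, AᵀA = [[178]] and Aᵀq = [-537]ᵀ.
m = (-537)/178 = -3.01685.

m = -3.017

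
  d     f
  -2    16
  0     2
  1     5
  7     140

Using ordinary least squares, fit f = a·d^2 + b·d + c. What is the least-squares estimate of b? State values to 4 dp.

b = -0.8298

Setting ∂/∂a … = 0 gives: 2418·a + 336·b + 54·c = 6929;  336·a + 54·b + 6·c = 953;  54·a + 6·b + 4·c = 163.
Inverting the 3×3 Gram matrix, [a, b, c]ᵀ = [2141/732, -3037/3660, 3061/1220]ᵀ.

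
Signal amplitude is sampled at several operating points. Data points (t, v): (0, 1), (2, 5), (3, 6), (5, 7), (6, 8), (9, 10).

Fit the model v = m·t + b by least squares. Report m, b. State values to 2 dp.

With design matrix M, MᵀM = [[155, 25]; [25, 6]] and Mᵀv = [201, 37]ᵀ.
Eliminating b: 6·(row 1) − 25·(row 2) gives 305·m = 6·201 − 25·37 = 281, so m = 281/305.
Then b = (37 − 25·(281/305))/6 = 142/61.

m = 0.92, b = 2.33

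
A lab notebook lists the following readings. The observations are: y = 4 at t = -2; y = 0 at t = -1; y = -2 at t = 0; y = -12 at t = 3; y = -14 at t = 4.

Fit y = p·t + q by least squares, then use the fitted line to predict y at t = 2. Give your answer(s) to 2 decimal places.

ŷ = -8.42

Forming AᵀA = [[30, 4]; [4, 5]] and Aᵀy = [-100, -24]ᵀ gives AᵀA·[p, q]ᵀ = Aᵀy.
Determinant 30·5 − 4² = 134.
p = ((-100)·5 − 4·(-24))/134 = -202/67; q = (30·(-24) − 4·(-100))/134 = -160/67.
At t = 2: ŷ = (-202/67)·(2) + (-160/67)·(1) = -564/67.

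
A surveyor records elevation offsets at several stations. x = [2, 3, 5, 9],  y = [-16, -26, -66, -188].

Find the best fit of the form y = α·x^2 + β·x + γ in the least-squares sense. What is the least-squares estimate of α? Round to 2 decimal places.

The normal equations are: 7283·α + 889·β + 119·γ = -17176;  889·α + 119·β + 19·γ = -2132;  119·α + 19·β + 4·γ = -296.
(Σx^2·x^2 = 7283, Σx^2·x = 889, Σx^2 = 119, Σx·x = 119, Σx = 19, Σ1 = 4, Σx^2·y = -17176, Σx·y = -2132, Σy = -296.)
Row-reducing yields α = -373/186, β = -2483/930, γ = -257/155.

α = -2.01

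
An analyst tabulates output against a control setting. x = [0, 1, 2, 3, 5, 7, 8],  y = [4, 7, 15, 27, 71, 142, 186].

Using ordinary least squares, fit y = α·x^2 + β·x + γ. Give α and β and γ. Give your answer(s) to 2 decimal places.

α = 3.04, β = -1.75, γ = 5.03

The normal system AᵀA·[α, β, γ]ᵀ = Aᵀy is [[7220, 1016, 152]; [1016, 152, 26]; [152, 26, 7]]·[α, β, γ]ᵀ = [20947, 2955, 452]ᵀ.
Solving the 3×3 system (Gaussian elimination) gives α = 71665/23556, β = -41329/23556, γ = 19733/3926.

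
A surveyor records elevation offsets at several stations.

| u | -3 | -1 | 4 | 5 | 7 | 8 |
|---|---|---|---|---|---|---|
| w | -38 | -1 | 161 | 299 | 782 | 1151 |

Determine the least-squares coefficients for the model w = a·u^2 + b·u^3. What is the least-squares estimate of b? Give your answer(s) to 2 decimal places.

Forming AᵀA = [[7460, 53480]; [53480, 400244]] and Aᵀw = [121690, 906244]ᵀ gives AᵀA·[a, b]ᵀ = Aᵀw.
Eliminating b: 400244·(row 1) − 53480·(row 2) gives 125709840·a = 400244·121690 − 53480·906244 = 239763240, so a = 222003/116398.
Then b = (906244 − 53480·(222003/116398))/400244 = 116944/58199.

b = 2.01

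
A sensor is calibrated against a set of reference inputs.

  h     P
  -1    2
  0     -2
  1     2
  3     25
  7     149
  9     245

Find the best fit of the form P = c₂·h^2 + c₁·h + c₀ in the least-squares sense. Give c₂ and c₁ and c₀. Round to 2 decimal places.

c₂ = 3.06, c₁ = -0.05, c₀ = -1.48

Setting ∂/∂c₂ … = 0 gives: 9045·c₂ + 1099·c₁ + 141·c₀ = 27375;  1099·c₂ + 141·c₁ + 19·c₀ = 3323;  141·c₂ + 19·c₁ + 6·c₀ = 421.
Solving the 3×3 system (Gaussian elimination) gives c₂ = 68833/22524, c₁ = -1949/37540, c₀ = -41798/28155.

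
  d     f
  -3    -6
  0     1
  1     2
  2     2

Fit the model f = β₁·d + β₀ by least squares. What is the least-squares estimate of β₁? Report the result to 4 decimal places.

Forming XᵀX = [[14, 0]; [0, 4]] and Xᵀf = [24, -1]ᵀ gives XᵀX·[β₁, β₀]ᵀ = Xᵀf.
Determinant 14·4 − 0² = 56.
β₁ = (24·4 − 0·(-1))/56 = 12/7; β₀ = (14·(-1) − 0·24)/56 = -1/4.

β₁ = 1.7143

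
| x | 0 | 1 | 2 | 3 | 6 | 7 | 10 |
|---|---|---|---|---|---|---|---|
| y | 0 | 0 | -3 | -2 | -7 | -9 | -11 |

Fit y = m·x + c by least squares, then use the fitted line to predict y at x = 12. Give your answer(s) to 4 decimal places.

ŷ = -13.9801

The normal system MᵀM·[m, c]ᵀ = Mᵀy is [[199, 29]; [29, 7]]·[m, c]ᵀ = [-227, -32]ᵀ.
det = 199·7 − 29² = 552.
m = ((-227)·7 − 29·(-32))/552 = -661/552; c = (199·(-32) − 29·(-227))/552 = 215/552.
At x = 12: ŷ = (-661/552)·(12) + (215/552)·(1) = -7717/552.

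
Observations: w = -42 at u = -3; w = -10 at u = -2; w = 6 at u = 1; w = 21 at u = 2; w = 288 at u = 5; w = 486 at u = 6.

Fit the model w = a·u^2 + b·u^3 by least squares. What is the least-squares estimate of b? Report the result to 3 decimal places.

From the data, Σu^2·u^2 = 2035, Σu^2·u^3 = 10659, Σu^3·u^3 = 63139.
And Σu^2·w = 24368, Σu^3·w = 142364.
Determinant 2035·63139 − 10659² = 14873584.
a = (24368·63139 − 10659·142364)/14873584 = 5278319/3718396; b = (2035·142364 − 10659·24368)/14873584 = 681187/338036.

b = 2.015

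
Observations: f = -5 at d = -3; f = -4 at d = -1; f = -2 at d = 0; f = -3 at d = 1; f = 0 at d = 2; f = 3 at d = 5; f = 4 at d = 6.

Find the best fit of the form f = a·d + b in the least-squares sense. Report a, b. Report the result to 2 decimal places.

MᵀM·[a, b]ᵀ = Mᵀf reads: 76·a + 10·b = 55;  10·a + 7·b = -7.
Eliminating b: 7·(row 1) − 10·(row 2) gives 432·a = 7·55 − 10·(-7) = 455, so a = 455/432.
Then b = ((-7) − 10·(455/432))/7 = -541/216.

a = 1.05, b = -2.50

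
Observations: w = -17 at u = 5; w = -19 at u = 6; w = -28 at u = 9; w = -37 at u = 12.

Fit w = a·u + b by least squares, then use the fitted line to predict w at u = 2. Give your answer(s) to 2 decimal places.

ŵ = -7.85

The normal system MᵀM·[a, b]ᵀ = Mᵀw is [[286, 32]; [32, 4]]·[a, b]ᵀ = [-895, -101]ᵀ.
Eliminating b: 4·(row 1) − 32·(row 2) gives 120·a = 4·(-895) − 32·(-101) = -348, so a = -29/10.
Then b = ((-101) − 32·(-29/10))/4 = -41/20.
At u = 2: ŵ = (-29/10)·(2) + (-41/20)·(1) = -157/20.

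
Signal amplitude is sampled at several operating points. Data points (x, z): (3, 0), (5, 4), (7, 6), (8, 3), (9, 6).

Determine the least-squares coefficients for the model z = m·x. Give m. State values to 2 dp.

m = 0.61

From the data, Σx·x = 228.
Right-hand side: Σx·z = 140.
Hence m = 140 / 228 ≈ 0.614035.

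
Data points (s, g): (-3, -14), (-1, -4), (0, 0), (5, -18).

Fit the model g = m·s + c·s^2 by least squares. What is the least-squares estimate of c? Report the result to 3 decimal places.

Forming AᵀA = [[35, 97]; [97, 707]] and Aᵀg = [-44, -580]ᵀ gives AᵀA·[m, c]ᵀ = Aᵀg.
Determinant 35·707 − 97² = 15336.
m = ((-44)·707 − 97·(-580))/15336 = 1048/639; c = (35·(-580) − 97·(-44))/15336 = -668/639.

c = -1.045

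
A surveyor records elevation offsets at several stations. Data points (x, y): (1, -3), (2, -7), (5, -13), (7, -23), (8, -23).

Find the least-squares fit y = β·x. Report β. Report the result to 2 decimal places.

β = -2.99

Sums needed: Σx·x = 143.
For Aᵀy: Σx·y = -427.
Normal equations: [[143]]·[β]ᵀ = [-427]ᵀ.
β = (-427)/143 = -2.98601.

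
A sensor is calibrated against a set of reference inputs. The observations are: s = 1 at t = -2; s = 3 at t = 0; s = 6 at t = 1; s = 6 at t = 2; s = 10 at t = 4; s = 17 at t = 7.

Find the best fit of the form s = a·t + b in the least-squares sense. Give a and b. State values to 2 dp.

XᵀX·[a, b]ᵀ = Xᵀs reads: 74·a + 12·b = 175;  12·a + 6·b = 43.
(Σt·t = 74, Σt = 12, Σ1 = 6, Σt·s = 175, Σs = 43.)
Δ = 74·6 − 12² = 300.
a = (175·6 − 12·43)/300 = 89/50; b = (74·43 − 12·175)/300 = 541/150.

a = 1.78, b = 3.61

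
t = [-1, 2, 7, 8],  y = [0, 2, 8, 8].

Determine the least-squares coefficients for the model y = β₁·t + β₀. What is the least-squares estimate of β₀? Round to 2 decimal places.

Normal-equation sums: Σt·t = 118, Σt = 16, Σ1 = 4.
Moment sums: Σt·y = 124, Σy = 18.
MᵀM·[β₁, β₀]ᵀ = Mᵀy becomes [[118, 16]; [16, 4]]·[β₁, β₀]ᵀ = [124, 18]ᵀ.
det = 118·4 − 16² = 216.
β₁ = (124·4 − 16·18)/216 = 26/27; β₀ = (118·18 − 16·124)/216 = 35/54.

β₀ = 0.65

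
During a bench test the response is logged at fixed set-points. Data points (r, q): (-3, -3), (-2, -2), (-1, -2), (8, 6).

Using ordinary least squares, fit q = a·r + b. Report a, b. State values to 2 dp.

From the data, Σr·r = 78, Σr = 2, Σ1 = 4.
Right-hand side: Σr·q = 63, Σq = -1.
XᵀX·[a, b]ᵀ = Xᵀq becomes [[78, 2]; [2, 4]]·[a, b]ᵀ = [63, -1]ᵀ.
Δ = 78·4 − 2² = 308.
a = (63·4 − 2·(-1))/308 = 127/154; b = (78·(-1) − 2·63)/308 = -51/77.

a = 0.82, b = -0.66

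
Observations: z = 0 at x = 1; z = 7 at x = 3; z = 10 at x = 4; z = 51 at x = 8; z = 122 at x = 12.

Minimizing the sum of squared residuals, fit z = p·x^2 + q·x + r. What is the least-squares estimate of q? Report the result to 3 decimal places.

q = -1.288

Forming MᵀM = [[25170, 2332, 234]; [2332, 234, 28]; [234, 28, 5]] and Mᵀz = [21055, 1933, 190]ᵀ gives MᵀM·[p, q, r]ᵀ = Mᵀz.
Solving the 3×3 system (Gaussian elimination) gives p = 128033/135062, q = -173959/135062, r = 57291/67531.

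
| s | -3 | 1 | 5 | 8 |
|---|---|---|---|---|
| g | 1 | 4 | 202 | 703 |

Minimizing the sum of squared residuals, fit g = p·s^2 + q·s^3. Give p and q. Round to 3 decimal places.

p = 3.134, q = 0.982

With design matrix M, MᵀM = [[4803, 35651]; [35651, 278499]] and Mᵀg = [50055, 385163]ᵀ.
det = 4803·278499 − 35651² = 66636896.
p = (50055·278499 − 35651·385163)/66636896 = 52205333/16659224; q = (4803·385163 − 35651·50055)/66636896 = 16356771/16659224.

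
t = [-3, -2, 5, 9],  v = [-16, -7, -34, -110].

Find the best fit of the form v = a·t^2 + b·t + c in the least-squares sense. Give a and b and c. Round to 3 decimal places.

Sums needed: Σt^2·t^2 = 7283, Σt^2·t = 819, Σt^2 = 119, Σt·t = 119, Σt = 9, Σ1 = 4.
For Mᵀv: Σt^2·v = -9932, Σt·v = -1098, Σv = -167.
MᵀM·[a, b, c]ᵀ = Mᵀv becomes [[7283, 819, 119]; [819, 119, 9]; [119, 9, 4]]·[a, b, c]ᵀ = [-9932, -1098, -167]ᵀ.
Solving the 3×3 system (Gaussian elimination) gives a = -9203/6572, b = 16533/32860, c = -20079/16430.

a = -1.400, b = 0.503, c = -1.222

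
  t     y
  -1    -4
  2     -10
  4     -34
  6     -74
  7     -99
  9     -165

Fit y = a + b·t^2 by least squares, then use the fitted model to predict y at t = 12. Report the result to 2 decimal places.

Forming AᵀA = [[6, 187]; [187, 10531]] and Aᵀy = [-386, -21468]ᵀ gives AᵀA·[a, b]ᵀ = Aᵀy.
det = 6·10531 − 187² = 28217.
a = ((-386)·10531 − 187·(-21468))/28217 = -50450/28217; b = (6·(-21468) − 187·(-386))/28217 = -56626/28217.
At t = 12: ŷ = (-50450/28217)·(1) + (-56626/28217)·(144) = -8204594/28217.

ŷ = -290.77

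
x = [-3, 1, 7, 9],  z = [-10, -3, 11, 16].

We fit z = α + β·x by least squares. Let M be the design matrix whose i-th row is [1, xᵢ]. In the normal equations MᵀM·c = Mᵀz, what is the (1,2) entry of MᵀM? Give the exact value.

Row 1 ↔ basis 1, column 2 ↔ basis x, so (MᵀM)_{1,2} = Σᵢ x = (1)·(-3) + (1)·(1) + (1)·(7) + (1)·(9) = 14.

14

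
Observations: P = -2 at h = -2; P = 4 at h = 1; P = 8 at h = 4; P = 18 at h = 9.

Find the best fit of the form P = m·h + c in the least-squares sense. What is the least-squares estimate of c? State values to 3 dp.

c = 1.636

The normal system AᵀA·[m, c]ᵀ = AᵀP is [[102, 12]; [12, 4]]·[m, c]ᵀ = [202, 28]ᵀ.
Determinant 102·4 − 12² = 264.
m = (202·4 − 12·28)/264 = 59/33; c = (102·28 − 12·202)/264 = 18/11.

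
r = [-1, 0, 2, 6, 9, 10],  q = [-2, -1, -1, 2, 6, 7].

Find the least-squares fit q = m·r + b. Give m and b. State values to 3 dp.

m = 0.808, b = -1.668

Entries of XᵀX: Σr·r = 222, Σr = 26, Σ1 = 6.
Moment sums: Σr·q = 136, Σq = 11.
So XᵀX·[m, b]ᵀ = Xᵀq: [[222, 26]; [26, 6]]·[m, b]ᵀ = [136, 11]ᵀ.
Δ = 222·6 − 26² = 656.
m = (136·6 − 26·11)/656 = 265/328; b = (222·11 − 26·136)/656 = -547/328.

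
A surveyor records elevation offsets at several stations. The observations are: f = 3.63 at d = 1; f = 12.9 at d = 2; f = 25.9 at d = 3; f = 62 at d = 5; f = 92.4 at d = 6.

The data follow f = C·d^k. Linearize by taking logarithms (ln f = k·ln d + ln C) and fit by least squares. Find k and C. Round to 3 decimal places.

With ln fᵢ as the transformed response and ln dᵢ as the regressor:
Σln d = 5.1930, Σ(ln d)² = 7.4881, Σln f = 15.7540, Σln d·ln f = 20.0998.
Normal system: [[7.4881, 5.1930]; [5.1930, 5]]·[k, ln C]ᵀ = [20.0998, 15.7540]ᵀ.
Δ = 7.4881·5 − (5.1930)² = 10.4737; k = (20.0998·5 − 5.1930·15.7540)/10.4737 = 1.78440, ln C = (7.4881·15.7540 − 5.1930·20.0998)/10.4737 = 1.29753, so C = exp(1.29753) = 3.66023.

k = 1.784, C = 3.660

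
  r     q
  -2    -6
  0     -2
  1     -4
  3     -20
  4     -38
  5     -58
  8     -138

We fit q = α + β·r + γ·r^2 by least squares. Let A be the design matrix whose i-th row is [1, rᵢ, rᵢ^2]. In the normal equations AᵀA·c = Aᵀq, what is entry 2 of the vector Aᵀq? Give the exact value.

Entry 2 ↔ basis r, so (Aᵀq)_{2} = Σᵢ (r)·qᵢ = (-2)·(-6) + (0)·(-2) + (1)·(-4) + (3)·(-20) + (4)·(-38) + (5)·(-58) + (8)·(-138) = -1598.

-1598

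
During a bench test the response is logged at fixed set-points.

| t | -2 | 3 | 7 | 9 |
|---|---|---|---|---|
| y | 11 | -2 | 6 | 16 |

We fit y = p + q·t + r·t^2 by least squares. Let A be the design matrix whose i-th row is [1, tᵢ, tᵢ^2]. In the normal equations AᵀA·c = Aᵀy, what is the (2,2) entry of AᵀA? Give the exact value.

Row 2 ↔ basis t, column 2 ↔ basis t, so (AᵀA)_{2,2} = Σᵢ (t)·(t) = (-2)·(-2) + (3)·(3) + (7)·(7) + (9)·(9) = 143.

143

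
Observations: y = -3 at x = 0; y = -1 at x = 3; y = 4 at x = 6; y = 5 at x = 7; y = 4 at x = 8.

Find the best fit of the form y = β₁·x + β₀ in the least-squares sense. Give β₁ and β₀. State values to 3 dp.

β₁ = 1.047, β₀ = -3.224

Setting ∂/∂β₁ … = 0 gives: 158·β₁ + 24·β₀ = 88;  24·β₁ + 5·β₀ = 9.
(Σx·x = 158, Σx = 24, Σ1 = 5, Σx·y = 88, Σy = 9.)
Eliminating β₀: 5·(row 1) − 24·(row 2) gives 214·β₁ = 5·88 − 24·9 = 224, so β₁ = 112/107.
Then β₀ = (9 − 24·(112/107))/5 = -345/107.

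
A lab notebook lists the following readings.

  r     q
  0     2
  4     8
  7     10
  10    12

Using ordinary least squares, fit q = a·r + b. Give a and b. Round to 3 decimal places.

Sums needed: Σr·r = 165, Σr = 21, Σ1 = 4.
And Σr·q = 222, Σq = 32.
det = 165·4 − 21² = 219.
a = (222·4 − 21·32)/219 = 72/73; b = (165·32 − 21·222)/219 = 206/73.

a = 0.986, b = 2.822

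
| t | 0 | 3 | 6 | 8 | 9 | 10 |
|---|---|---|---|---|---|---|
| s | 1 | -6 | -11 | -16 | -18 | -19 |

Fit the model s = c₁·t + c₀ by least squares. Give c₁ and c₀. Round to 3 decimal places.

c₁ = -2.027, c₀ = 0.662

The normal system XᵀX·[c₁, c₀]ᵀ = Xᵀs is [[290, 36]; [36, 6]]·[c₁, c₀]ᵀ = [-564, -69]ᵀ.
Δ = 290·6 − 36² = 444.
c₁ = ((-564)·6 − 36·(-69))/444 = -75/37; c₀ = (290·(-69) − 36·(-564))/444 = 49/74.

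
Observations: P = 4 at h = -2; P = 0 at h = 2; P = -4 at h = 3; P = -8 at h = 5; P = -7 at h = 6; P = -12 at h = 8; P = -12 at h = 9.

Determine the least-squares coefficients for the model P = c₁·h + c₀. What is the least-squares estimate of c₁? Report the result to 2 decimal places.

From the data, Σh·h = 223, Σh = 31, Σ1 = 7.
For MᵀP: Σh·P = -306, ΣP = -39.
So MᵀM·[c₁, c₀]ᵀ = MᵀP: [[223, 31]; [31, 7]]·[c₁, c₀]ᵀ = [-306, -39]ᵀ.
det = 223·7 − 31² = 600.
c₁ = ((-306)·7 − 31·(-39))/600 = -311/200; c₀ = (223·(-39) − 31·(-306))/600 = 263/200.

c₁ = -1.56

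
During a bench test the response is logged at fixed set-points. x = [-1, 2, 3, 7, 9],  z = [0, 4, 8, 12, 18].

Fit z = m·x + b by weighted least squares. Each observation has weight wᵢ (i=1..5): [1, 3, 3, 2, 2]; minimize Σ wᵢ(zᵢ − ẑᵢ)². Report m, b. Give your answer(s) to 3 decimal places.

Entries of MᵀWM: Σwᵢ·x·x = 300, Σwᵢ·x = 46, Σwᵢ·1 = 11.
Right-hand side: Σwᵢ·x·z = 588, Σwᵢ·z = 96.
Eliminating b: 11·(row 1) − 46·(row 2) gives 1184·m = 11·588 − 46·96 = 2052, so m = 513/296.
Then b = (96 − 46·(513/296))/11 = 219/148.

m = 1.733, b = 1.480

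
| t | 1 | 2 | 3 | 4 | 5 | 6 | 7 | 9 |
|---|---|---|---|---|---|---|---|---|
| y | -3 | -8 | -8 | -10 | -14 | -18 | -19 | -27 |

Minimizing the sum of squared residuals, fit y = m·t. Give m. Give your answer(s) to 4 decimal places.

Compute the Gram sums: Σt·t = 221.
Right-hand side: Σt·y = -637.
So MᵀM·[m]ᵀ = Mᵀy: [[221]]·[m]ᵀ = [-637]ᵀ.
m = (-637)/221 = -2.88235.

m = -2.8824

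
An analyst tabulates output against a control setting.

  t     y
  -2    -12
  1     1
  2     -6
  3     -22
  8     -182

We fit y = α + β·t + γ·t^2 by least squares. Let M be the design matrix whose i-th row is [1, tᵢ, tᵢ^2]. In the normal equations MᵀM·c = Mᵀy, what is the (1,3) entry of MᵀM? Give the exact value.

Row 1 ↔ basis 1, column 3 ↔ basis t^2, so (MᵀM)_{1,3} = Σᵢ t^2 = (1)·(4) + (1)·(1) + (1)·(4) + (1)·(9) + (1)·(64) = 82.

82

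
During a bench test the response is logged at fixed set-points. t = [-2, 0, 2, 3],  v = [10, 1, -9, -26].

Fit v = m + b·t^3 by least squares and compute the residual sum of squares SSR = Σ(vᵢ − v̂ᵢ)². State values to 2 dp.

SSR = 4.31

Compute the Gram sums: Σ1 = 4, Σt^3 = 27, Σt^3·t^3 = 857.
Right-hand side: Σv = -24, Σt^3·v = -854.
So XᵀX·[m, b]ᵀ = Xᵀv: [[4, 27]; [27, 857]]·[m, b]ᵀ = [-24, -854]ᵀ.
det = 4·857 − 27² = 2699.
m = ((-24)·857 − 27·(-854))/2699 = 2490/2699; b = (4·(-854) − 27·(-24))/2699 = -2768/2699.
Residuals: 2356/2699, 209/2699, -4637/2699, 2072/2699; SSR = 11630/2699.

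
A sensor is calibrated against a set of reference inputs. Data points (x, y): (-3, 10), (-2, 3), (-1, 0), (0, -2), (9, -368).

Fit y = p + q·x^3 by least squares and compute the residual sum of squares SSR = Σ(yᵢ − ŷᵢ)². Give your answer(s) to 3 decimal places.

AᵀA·[p, q]ᵀ = Aᵀy reads: 5·p + 693·q = -357;  693·p + 532235·q = -268566.
Δ = 5·532235 − 693² = 2180926.
p = ((-357)·532235 − 693·(-268566))/2180926 = -353787/198266; q = (5·(-268566) − 693·(-357))/2180926 = -1095429/2180926.
Residuals: -1937833/1090463, 1671003/2180926, 1398114/1090463, -42745/198266, -60685/1090463; SSR = 11860899/2180926.

SSR = 5.438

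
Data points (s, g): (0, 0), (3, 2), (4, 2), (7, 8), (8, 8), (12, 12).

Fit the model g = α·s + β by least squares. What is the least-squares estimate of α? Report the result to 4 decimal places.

α = 1.0821

With design matrix A, AᵀA = [[282, 34]; [34, 6]] and Aᵀg = [278, 32]ᵀ.
Δ = 282·6 − 34² = 536.
α = (278·6 − 34·32)/536 = 145/134; β = (282·32 − 34·278)/536 = -107/134.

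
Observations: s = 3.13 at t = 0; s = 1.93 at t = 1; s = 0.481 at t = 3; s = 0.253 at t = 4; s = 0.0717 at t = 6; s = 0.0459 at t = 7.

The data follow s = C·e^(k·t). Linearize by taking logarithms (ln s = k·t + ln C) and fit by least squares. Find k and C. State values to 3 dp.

Linearized form: ln s = k·t + ln C. From the 6 transformed points,
XᵀX = [[111.0000, 21.0000]; [21.0000, 6]], rhs = [-44.4162, -6.0243]ᵀ  (here Σt = 21.0000, Σ(t)² = 111.0000, Σln s = -6.0243, Σt·ln s = -44.4162).
Solving (det = 225.0000): k = -0.62217, ln C = 1.17355, so C = exp(1.17355) = 3.23345.

k = -0.622, C = 3.233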